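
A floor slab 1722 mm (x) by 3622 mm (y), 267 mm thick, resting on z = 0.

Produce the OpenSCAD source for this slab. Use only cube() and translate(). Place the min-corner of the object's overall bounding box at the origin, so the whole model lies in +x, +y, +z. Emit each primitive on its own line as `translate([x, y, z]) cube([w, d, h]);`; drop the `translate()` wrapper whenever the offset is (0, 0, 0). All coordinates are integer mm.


cube([1722, 3622, 267]);


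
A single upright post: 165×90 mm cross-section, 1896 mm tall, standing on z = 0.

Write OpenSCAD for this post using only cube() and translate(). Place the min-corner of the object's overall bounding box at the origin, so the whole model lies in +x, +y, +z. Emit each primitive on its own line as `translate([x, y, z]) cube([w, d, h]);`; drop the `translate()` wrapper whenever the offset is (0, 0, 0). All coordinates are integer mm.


cube([165, 90, 1896]);


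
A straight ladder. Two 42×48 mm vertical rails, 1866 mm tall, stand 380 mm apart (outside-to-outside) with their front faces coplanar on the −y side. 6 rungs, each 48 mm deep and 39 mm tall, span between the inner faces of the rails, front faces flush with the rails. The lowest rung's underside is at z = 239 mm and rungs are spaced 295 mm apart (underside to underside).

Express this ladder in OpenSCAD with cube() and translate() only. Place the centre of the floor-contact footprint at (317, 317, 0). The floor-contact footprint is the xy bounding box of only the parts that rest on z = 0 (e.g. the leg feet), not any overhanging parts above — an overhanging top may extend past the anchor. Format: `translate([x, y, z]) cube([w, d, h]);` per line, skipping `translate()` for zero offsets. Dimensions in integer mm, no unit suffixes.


translate([127, 293, 0]) cube([42, 48, 1866]);
translate([465, 293, 0]) cube([42, 48, 1866]);
translate([169, 293, 239]) cube([296, 48, 39]);
translate([169, 293, 534]) cube([296, 48, 39]);
translate([169, 293, 829]) cube([296, 48, 39]);
translate([169, 293, 1124]) cube([296, 48, 39]);
translate([169, 293, 1419]) cube([296, 48, 39]);
translate([169, 293, 1714]) cube([296, 48, 39]);


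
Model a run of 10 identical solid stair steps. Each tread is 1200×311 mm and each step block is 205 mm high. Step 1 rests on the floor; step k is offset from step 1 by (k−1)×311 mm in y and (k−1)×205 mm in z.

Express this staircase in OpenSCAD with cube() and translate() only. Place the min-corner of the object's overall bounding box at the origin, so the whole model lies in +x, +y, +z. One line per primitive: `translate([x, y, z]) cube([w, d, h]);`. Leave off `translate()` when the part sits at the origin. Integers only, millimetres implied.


cube([1200, 311, 205]);
translate([0, 311, 205]) cube([1200, 311, 205]);
translate([0, 622, 410]) cube([1200, 311, 205]);
translate([0, 933, 615]) cube([1200, 311, 205]);
translate([0, 1244, 820]) cube([1200, 311, 205]);
translate([0, 1555, 1025]) cube([1200, 311, 205]);
translate([0, 1866, 1230]) cube([1200, 311, 205]);
translate([0, 2177, 1435]) cube([1200, 311, 205]);
translate([0, 2488, 1640]) cube([1200, 311, 205]);
translate([0, 2799, 1845]) cube([1200, 311, 205]);


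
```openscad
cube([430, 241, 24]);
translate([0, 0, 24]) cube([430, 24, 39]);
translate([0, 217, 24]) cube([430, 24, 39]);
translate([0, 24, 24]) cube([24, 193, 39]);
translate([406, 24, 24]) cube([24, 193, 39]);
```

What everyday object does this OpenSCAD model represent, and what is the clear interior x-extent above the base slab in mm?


An open box. The internal width is 382 mm.

A 430×241 base slab with four walls standing on it — an open box. The base is 430 mm wide and the walls are 24 mm thick, so the internal width is 430 − 2 × 24 = 382 mm.


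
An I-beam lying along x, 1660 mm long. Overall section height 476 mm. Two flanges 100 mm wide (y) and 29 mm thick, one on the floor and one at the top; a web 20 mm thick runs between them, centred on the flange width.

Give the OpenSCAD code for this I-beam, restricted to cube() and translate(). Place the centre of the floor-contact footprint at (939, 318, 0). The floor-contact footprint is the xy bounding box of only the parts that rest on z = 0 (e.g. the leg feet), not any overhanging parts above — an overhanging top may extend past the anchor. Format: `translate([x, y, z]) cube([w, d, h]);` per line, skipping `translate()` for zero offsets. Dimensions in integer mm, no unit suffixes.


translate([109, 268, 0]) cube([1660, 100, 29]);
translate([109, 308, 29]) cube([1660, 20, 418]);
translate([109, 268, 447]) cube([1660, 100, 29]);


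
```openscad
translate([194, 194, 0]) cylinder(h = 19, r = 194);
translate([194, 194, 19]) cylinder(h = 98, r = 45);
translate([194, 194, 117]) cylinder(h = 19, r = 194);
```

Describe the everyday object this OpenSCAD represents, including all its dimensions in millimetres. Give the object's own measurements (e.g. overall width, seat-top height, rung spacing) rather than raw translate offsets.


A spool: two coaxial disc flanges of radius 194 mm and thickness 19 mm, joined by a core cylinder of radius 45 mm and height 98 mm. The lower flange rests on z = 0 and the three cylinders share a vertical axis.


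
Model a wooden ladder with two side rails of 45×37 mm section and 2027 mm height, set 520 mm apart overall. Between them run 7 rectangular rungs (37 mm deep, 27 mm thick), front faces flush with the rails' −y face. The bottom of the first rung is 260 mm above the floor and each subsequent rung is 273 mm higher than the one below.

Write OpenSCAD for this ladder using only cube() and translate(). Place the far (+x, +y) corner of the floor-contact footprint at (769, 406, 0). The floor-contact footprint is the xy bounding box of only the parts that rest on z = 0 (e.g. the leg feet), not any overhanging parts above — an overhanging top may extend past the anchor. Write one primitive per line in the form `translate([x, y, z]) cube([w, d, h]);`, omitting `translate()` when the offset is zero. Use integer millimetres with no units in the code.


translate([249, 369, 0]) cube([45, 37, 2027]);
translate([724, 369, 0]) cube([45, 37, 2027]);
translate([294, 369, 260]) cube([430, 37, 27]);
translate([294, 369, 533]) cube([430, 37, 27]);
translate([294, 369, 806]) cube([430, 37, 27]);
translate([294, 369, 1079]) cube([430, 37, 27]);
translate([294, 369, 1352]) cube([430, 37, 27]);
translate([294, 369, 1625]) cube([430, 37, 27]);
translate([294, 369, 1898]) cube([430, 37, 27]);


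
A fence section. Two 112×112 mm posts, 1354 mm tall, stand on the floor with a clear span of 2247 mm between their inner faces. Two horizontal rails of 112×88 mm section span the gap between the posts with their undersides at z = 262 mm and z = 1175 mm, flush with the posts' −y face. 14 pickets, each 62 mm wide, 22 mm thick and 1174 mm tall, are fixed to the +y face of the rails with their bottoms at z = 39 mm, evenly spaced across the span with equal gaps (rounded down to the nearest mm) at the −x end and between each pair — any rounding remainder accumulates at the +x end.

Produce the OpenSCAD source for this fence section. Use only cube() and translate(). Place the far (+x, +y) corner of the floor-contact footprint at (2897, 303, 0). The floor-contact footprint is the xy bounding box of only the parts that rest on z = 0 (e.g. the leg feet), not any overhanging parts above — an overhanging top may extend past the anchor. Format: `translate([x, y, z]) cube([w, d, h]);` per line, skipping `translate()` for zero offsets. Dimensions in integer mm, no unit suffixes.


translate([426, 191, 0]) cube([112, 112, 1354]);
translate([2785, 191, 0]) cube([112, 112, 1354]);
translate([538, 191, 262]) cube([2247, 112, 88]);
translate([538, 191, 1175]) cube([2247, 112, 88]);
translate([629, 303, 39]) cube([62, 22, 1174]);
translate([782, 303, 39]) cube([62, 22, 1174]);
translate([935, 303, 39]) cube([62, 22, 1174]);
translate([1088, 303, 39]) cube([62, 22, 1174]);
translate([1241, 303, 39]) cube([62, 22, 1174]);
translate([1394, 303, 39]) cube([62, 22, 1174]);
translate([1547, 303, 39]) cube([62, 22, 1174]);
translate([1700, 303, 39]) cube([62, 22, 1174]);
translate([1853, 303, 39]) cube([62, 22, 1174]);
translate([2006, 303, 39]) cube([62, 22, 1174]);
translate([2159, 303, 39]) cube([62, 22, 1174]);
translate([2312, 303, 39]) cube([62, 22, 1174]);
translate([2465, 303, 39]) cube([62, 22, 1174]);
translate([2618, 303, 39]) cube([62, 22, 1174]);


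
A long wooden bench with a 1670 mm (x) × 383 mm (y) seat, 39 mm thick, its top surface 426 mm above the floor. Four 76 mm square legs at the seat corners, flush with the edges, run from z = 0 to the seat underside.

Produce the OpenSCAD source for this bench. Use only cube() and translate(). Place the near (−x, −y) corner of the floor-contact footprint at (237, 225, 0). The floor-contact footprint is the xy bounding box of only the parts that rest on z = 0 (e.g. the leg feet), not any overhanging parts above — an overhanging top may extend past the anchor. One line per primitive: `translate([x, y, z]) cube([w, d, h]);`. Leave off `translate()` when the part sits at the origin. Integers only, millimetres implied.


translate([237, 225, 387]) cube([1670, 383, 39]);
translate([237, 225, 0]) cube([76, 76, 387]);
translate([237, 532, 0]) cube([76, 76, 387]);
translate([1831, 225, 0]) cube([76, 76, 387]);
translate([1831, 532, 0]) cube([76, 76, 387]);


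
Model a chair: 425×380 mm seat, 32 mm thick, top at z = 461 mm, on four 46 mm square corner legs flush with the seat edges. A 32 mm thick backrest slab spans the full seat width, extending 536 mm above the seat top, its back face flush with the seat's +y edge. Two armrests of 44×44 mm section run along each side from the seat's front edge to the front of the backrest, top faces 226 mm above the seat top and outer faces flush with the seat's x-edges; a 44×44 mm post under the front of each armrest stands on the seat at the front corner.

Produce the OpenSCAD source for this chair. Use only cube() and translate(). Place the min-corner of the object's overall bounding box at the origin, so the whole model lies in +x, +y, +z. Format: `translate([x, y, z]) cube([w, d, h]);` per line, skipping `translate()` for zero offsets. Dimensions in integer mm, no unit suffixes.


translate([0, 0, 429]) cube([425, 380, 32]);
cube([46, 46, 429]);
translate([379, 0, 0]) cube([46, 46, 429]);
translate([0, 334, 0]) cube([46, 46, 429]);
translate([379, 334, 0]) cube([46, 46, 429]);
translate([0, 348, 461]) cube([425, 32, 536]);
translate([0, 0, 643]) cube([44, 348, 44]);
translate([381, 0, 643]) cube([44, 348, 44]);
translate([0, 0, 461]) cube([44, 44, 182]);
translate([381, 0, 461]) cube([44, 44, 182]);


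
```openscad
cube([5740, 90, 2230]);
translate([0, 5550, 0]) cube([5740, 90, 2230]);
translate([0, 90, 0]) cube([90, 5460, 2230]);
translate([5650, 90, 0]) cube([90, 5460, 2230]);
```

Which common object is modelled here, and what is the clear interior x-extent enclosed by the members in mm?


A house (or room) frame. The interior width is 5560 mm.

Four 2230 mm walls enclosing a rectangle with no floor or roof — a room or house frame. Outside width is 5740 mm and wall thickness is 90 mm, so the interior width is 5740 − 2 × 90 = 5560 mm.


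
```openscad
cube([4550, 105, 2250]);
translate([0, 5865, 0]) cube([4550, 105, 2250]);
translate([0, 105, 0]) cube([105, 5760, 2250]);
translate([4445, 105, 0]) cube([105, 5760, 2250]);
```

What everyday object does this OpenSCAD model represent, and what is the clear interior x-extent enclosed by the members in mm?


A house (or room) frame. The interior width is 4340 mm.

Four 2250 mm walls enclosing a rectangle with no floor or roof — a room or house frame. Outside width is 4550 mm and wall thickness is 105 mm, so the interior width is 4550 − 2 × 105 = 4340 mm.


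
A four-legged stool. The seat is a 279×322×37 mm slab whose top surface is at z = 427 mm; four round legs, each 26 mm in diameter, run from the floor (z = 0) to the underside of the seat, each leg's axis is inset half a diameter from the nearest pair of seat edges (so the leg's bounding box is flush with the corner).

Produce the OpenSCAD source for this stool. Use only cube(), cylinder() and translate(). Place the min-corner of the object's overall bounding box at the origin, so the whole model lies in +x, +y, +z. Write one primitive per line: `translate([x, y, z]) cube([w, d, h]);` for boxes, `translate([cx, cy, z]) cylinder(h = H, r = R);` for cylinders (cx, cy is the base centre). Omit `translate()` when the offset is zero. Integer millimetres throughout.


translate([0, 0, 390]) cube([279, 322, 37]);
translate([13, 13, 0]) cylinder(h = 390, r = 13);
translate([266, 13, 0]) cylinder(h = 390, r = 13);
translate([13, 309, 0]) cylinder(h = 390, r = 13);
translate([266, 309, 0]) cylinder(h = 390, r = 13);


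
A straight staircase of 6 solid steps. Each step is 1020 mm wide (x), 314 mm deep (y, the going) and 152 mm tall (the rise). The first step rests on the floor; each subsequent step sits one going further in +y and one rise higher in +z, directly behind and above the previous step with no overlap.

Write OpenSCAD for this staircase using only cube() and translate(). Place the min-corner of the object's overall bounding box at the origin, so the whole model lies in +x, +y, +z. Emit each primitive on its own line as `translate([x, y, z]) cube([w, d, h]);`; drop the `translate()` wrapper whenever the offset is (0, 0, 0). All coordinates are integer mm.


cube([1020, 314, 152]);
translate([0, 314, 152]) cube([1020, 314, 152]);
translate([0, 628, 304]) cube([1020, 314, 152]);
translate([0, 942, 456]) cube([1020, 314, 152]);
translate([0, 1256, 608]) cube([1020, 314, 152]);
translate([0, 1570, 760]) cube([1020, 314, 152]);


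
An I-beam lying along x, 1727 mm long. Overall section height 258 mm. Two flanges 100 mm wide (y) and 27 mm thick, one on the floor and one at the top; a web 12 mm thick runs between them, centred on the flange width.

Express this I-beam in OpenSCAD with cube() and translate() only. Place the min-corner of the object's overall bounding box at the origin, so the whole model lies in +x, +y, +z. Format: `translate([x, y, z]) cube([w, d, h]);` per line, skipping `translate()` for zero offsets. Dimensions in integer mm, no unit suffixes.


cube([1727, 100, 27]);
translate([0, 44, 27]) cube([1727, 12, 204]);
translate([0, 0, 231]) cube([1727, 100, 27]);


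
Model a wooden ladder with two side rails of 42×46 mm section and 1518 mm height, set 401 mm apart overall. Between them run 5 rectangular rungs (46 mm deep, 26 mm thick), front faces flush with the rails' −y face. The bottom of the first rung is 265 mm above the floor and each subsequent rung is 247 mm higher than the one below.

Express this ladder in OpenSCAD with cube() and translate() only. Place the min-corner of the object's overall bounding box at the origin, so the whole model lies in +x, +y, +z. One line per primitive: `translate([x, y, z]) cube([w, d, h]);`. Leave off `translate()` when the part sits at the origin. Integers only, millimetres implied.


// rung span = 401 - 2*42 = 317
// rung[k] z = 265 + k*247
cube([42, 46, 1518]);
translate([359, 0, 0]) cube([42, 46, 1518]);
translate([42, 0, 265]) cube([317, 46, 26]);
translate([42, 0, 512]) cube([317, 46, 26]);
translate([42, 0, 759]) cube([317, 46, 26]);
translate([42, 0, 1006]) cube([317, 46, 26]);
translate([42, 0, 1253]) cube([317, 46, 26]);


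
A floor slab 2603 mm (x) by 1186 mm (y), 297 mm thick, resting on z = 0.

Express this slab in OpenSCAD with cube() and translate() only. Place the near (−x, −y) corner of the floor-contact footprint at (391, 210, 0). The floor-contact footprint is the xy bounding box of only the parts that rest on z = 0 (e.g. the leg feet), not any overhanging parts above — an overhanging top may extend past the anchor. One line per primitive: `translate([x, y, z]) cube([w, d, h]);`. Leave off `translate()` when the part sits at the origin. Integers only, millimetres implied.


translate([391, 210, 0]) cube([2603, 1186, 297]);


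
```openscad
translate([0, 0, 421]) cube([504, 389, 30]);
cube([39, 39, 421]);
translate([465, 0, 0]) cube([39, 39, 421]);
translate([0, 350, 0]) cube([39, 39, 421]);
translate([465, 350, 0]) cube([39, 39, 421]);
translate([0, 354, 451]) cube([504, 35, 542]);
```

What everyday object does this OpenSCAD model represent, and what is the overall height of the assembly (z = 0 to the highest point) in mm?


A chair. The overall height is 993 mm.

A slab on four corner posts with a tall panel at the back — a chair. The seat slab sits at z = 421 with thickness 30, and the 542 mm backrest starts at the seat top, so the overall height is 421 + 30 + 542 = 993 mm.


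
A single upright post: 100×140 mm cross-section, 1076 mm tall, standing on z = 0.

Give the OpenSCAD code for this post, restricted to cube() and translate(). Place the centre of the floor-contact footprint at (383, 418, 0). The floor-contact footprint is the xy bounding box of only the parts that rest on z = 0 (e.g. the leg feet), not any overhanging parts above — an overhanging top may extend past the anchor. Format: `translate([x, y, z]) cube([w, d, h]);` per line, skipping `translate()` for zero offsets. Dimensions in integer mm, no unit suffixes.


translate([333, 348, 0]) cube([100, 140, 1076]);


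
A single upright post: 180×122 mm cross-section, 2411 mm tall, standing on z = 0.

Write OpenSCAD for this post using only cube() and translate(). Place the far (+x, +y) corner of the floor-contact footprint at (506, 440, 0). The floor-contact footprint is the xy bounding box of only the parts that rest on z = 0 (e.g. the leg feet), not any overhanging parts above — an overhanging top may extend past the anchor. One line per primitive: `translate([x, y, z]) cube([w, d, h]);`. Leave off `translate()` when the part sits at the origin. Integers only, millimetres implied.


translate([326, 318, 0]) cube([180, 122, 2411]);


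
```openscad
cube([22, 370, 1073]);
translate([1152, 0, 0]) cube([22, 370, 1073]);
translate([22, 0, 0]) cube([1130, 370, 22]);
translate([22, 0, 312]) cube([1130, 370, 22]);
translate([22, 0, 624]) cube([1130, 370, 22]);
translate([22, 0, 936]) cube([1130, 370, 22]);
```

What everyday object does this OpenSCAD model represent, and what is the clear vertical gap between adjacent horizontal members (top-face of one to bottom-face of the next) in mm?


A bookshelf. The clear shelf gap is 290 mm.

Two tall side panels with 4 horizontal boards between them — a bookshelf. The first two shelf undersides are at z = 0 and z = 312; with shelf thickness 22, the clear gap is 312 − 0 − 22 = 290 mm.


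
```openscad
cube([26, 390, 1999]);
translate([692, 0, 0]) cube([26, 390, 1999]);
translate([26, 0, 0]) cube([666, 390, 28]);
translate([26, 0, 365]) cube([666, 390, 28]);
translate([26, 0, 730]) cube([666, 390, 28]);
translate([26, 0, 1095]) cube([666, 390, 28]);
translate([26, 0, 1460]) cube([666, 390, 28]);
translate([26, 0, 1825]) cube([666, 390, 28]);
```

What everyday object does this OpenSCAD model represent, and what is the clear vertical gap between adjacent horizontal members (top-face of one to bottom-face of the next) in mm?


A bookshelf. The clear shelf gap is 337 mm.

Two tall side panels with 6 horizontal boards between them — a bookshelf. The first two shelf undersides are at z = 0 and z = 365; with shelf thickness 28, the clear gap is 365 − 0 − 28 = 337 mm.


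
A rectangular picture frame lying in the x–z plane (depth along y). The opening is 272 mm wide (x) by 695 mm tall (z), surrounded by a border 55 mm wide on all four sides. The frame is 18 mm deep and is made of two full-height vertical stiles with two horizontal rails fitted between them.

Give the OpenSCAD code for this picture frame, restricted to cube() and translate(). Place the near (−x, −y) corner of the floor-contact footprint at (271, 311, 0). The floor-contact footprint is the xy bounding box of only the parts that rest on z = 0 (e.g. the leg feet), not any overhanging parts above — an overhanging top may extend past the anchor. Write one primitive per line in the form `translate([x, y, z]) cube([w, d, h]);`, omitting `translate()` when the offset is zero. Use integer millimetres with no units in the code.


translate([271, 311, 0]) cube([55, 18, 805]);
translate([598, 311, 0]) cube([55, 18, 805]);
translate([326, 311, 0]) cube([272, 18, 55]);
translate([326, 311, 750]) cube([272, 18, 55]);


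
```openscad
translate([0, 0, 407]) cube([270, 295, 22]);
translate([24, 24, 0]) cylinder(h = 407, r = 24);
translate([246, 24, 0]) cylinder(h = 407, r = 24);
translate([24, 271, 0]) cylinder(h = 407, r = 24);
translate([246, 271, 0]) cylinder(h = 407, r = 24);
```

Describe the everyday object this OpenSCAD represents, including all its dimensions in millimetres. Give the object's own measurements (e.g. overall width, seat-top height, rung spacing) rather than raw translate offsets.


A four-legged stool. The seat is a 270×295×22 mm slab whose top surface is at z = 429 mm; four round legs, each 48 mm in diameter, run from the floor (z = 0) to the underside of the seat, each leg's axis is inset half a diameter from the nearest pair of seat edges (so the leg's bounding box is flush with the corner).


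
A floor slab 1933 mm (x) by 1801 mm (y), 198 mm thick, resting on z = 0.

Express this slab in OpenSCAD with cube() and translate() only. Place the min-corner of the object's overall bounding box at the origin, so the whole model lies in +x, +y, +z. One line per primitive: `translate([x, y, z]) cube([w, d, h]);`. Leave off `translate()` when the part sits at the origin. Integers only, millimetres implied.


cube([1933, 1801, 198]);


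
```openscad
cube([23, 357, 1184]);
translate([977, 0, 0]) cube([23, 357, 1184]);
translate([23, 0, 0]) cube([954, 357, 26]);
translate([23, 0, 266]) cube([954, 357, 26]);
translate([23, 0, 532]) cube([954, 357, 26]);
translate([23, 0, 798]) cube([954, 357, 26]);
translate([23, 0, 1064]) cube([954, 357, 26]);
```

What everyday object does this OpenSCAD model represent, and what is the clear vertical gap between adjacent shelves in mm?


A bookshelf. The clear shelf gap is 240 mm.

Two tall side panels with 5 horizontal boards between them — a bookshelf. The first two shelf undersides are at z = 0 and z = 266; with shelf thickness 26, the clear gap is 266 − 0 − 26 = 240 mm.


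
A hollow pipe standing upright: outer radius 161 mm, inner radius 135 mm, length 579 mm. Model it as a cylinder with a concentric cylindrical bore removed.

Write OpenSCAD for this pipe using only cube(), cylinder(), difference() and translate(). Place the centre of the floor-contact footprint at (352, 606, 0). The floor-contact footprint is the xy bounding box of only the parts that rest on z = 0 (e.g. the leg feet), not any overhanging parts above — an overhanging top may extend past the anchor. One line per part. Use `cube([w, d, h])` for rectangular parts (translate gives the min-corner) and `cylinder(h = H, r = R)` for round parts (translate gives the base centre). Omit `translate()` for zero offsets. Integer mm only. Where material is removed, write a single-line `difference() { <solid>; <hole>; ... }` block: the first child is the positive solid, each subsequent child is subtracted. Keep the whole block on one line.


difference() { translate([352, 606, 0]) cylinder(h = 579, r = 161); translate([352, 606, 0]) cylinder(h = 579, r = 135); }


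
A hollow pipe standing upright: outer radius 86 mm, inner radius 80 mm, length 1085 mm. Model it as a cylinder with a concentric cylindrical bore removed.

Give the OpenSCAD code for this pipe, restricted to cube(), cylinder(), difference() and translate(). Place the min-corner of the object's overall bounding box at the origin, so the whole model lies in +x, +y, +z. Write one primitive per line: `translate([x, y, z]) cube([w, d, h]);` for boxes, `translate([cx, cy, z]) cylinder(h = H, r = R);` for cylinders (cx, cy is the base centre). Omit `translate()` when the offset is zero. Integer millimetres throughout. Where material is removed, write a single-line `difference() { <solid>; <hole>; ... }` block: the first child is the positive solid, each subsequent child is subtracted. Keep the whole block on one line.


difference() { translate([86, 86, 0]) cylinder(h = 1085, r = 86); translate([86, 86, 0]) cylinder(h = 1085, r = 80); }


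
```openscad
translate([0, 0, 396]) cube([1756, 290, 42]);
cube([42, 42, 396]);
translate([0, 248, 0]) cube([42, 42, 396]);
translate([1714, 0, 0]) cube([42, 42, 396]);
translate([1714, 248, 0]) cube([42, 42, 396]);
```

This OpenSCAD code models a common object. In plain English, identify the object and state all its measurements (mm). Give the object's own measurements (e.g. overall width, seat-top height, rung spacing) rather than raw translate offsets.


A bench: a 1756×290 mm seat slab, 42 mm thick, top at z = 438 mm, on four 42×42 mm square legs flush with the seat corners and standing on z = 0.


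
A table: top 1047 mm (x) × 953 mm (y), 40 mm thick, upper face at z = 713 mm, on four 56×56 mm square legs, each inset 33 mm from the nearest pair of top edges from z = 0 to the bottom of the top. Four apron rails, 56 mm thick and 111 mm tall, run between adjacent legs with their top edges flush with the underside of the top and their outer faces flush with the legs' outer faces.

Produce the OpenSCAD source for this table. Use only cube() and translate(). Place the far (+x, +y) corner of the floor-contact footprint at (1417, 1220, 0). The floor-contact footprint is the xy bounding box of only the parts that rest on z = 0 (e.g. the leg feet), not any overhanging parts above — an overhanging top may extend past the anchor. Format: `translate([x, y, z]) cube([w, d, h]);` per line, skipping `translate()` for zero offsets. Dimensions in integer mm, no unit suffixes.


translate([403, 300, 673]) cube([1047, 953, 40]);
translate([436, 333, 0]) cube([56, 56, 673]);
translate([1361, 333, 0]) cube([56, 56, 673]);
translate([436, 1164, 0]) cube([56, 56, 673]);
translate([1361, 1164, 0]) cube([56, 56, 673]);
translate([492, 333, 562]) cube([869, 56, 111]);
translate([492, 1164, 562]) cube([869, 56, 111]);
translate([436, 389, 562]) cube([56, 775, 111]);
translate([1361, 389, 562]) cube([56, 775, 111]);


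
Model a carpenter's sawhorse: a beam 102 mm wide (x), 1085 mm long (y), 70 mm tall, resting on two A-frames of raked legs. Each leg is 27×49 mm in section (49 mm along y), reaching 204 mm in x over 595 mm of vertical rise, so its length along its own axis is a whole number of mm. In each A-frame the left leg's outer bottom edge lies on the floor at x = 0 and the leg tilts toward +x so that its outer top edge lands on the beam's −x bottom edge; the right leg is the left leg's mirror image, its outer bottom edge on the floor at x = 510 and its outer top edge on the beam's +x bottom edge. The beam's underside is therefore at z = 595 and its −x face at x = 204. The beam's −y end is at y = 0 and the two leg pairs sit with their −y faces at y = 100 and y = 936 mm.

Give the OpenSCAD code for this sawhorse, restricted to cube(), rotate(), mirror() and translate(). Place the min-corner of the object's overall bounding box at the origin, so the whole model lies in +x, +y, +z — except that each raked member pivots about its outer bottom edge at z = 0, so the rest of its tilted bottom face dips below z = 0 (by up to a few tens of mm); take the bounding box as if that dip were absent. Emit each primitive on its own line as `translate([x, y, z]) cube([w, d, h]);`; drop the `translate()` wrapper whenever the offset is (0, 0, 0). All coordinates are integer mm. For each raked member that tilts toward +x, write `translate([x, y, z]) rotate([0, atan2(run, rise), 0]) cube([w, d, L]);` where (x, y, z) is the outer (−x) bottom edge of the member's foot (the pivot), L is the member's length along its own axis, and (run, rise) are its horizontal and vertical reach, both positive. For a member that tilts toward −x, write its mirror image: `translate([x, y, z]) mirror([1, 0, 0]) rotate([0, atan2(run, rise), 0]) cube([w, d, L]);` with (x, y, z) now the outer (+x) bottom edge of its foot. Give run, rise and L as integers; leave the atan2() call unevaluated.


translate([204, 0, 595]) cube([102, 1085, 70]);
translate([0, 100, 0]) rotate([0, atan2(204, 595), 0]) cube([27, 49, 629]);
translate([510, 100, 0]) mirror([1, 0, 0]) rotate([0, atan2(204, 595), 0]) cube([27, 49, 629]);
translate([0, 936, 0]) rotate([0, atan2(204, 595), 0]) cube([27, 49, 629]);
translate([510, 936, 0]) mirror([1, 0, 0]) rotate([0, atan2(204, 595), 0]) cube([27, 49, 629]);


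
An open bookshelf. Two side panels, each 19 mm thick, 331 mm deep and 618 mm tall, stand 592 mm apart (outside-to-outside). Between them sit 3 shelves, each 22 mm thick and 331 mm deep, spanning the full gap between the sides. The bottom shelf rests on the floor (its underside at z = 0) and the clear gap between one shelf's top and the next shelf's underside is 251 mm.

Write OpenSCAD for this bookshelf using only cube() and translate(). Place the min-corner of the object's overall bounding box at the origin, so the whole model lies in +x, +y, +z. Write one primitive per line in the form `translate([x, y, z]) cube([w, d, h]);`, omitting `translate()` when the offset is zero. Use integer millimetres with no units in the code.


cube([19, 331, 618]);
translate([573, 0, 0]) cube([19, 331, 618]);
translate([19, 0, 0]) cube([554, 331, 22]);
translate([19, 0, 273]) cube([554, 331, 22]);
translate([19, 0, 546]) cube([554, 331, 22]);


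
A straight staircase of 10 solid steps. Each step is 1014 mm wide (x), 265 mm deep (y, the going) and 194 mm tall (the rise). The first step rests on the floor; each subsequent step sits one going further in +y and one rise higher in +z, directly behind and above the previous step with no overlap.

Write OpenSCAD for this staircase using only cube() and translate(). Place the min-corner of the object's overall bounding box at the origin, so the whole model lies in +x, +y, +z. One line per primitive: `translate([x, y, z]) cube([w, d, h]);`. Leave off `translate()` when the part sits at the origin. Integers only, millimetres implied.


cube([1014, 265, 194]);
translate([0, 265, 194]) cube([1014, 265, 194]);
translate([0, 530, 388]) cube([1014, 265, 194]);
translate([0, 795, 582]) cube([1014, 265, 194]);
translate([0, 1060, 776]) cube([1014, 265, 194]);
translate([0, 1325, 970]) cube([1014, 265, 194]);
translate([0, 1590, 1164]) cube([1014, 265, 194]);
translate([0, 1855, 1358]) cube([1014, 265, 194]);
translate([0, 2120, 1552]) cube([1014, 265, 194]);
translate([0, 2385, 1746]) cube([1014, 265, 194]);


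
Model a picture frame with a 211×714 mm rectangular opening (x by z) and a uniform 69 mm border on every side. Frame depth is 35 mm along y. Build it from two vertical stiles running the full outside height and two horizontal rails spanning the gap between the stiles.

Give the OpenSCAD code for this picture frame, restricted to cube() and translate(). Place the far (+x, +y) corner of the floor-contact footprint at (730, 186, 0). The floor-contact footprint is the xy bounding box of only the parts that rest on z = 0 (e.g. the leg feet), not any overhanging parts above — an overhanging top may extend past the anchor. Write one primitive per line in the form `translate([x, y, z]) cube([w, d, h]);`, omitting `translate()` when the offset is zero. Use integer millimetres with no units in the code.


translate([381, 151, 0]) cube([69, 35, 852]);
translate([661, 151, 0]) cube([69, 35, 852]);
translate([450, 151, 0]) cube([211, 35, 69]);
translate([450, 151, 783]) cube([211, 35, 69]);


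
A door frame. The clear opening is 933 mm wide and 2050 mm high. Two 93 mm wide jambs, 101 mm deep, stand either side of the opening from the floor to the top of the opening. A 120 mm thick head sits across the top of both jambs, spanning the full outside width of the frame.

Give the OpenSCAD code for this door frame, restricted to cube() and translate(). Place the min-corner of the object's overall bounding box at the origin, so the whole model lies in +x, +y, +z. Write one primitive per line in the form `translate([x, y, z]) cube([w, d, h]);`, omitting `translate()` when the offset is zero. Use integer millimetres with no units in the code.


cube([93, 101, 2050]);
translate([1026, 0, 0]) cube([93, 101, 2050]);
translate([0, 0, 2050]) cube([1119, 101, 120]);


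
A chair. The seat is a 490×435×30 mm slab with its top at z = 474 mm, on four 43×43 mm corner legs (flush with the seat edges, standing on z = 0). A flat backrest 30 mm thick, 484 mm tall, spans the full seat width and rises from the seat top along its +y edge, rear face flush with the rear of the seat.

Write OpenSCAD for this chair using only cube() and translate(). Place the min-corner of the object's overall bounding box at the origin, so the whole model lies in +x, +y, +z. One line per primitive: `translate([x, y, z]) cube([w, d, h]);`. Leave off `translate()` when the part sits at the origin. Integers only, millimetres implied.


translate([0, 0, 444]) cube([490, 435, 30]);
cube([43, 43, 444]);
translate([447, 0, 0]) cube([43, 43, 444]);
translate([0, 392, 0]) cube([43, 43, 444]);
translate([447, 392, 0]) cube([43, 43, 444]);
translate([0, 405, 474]) cube([490, 30, 484]);


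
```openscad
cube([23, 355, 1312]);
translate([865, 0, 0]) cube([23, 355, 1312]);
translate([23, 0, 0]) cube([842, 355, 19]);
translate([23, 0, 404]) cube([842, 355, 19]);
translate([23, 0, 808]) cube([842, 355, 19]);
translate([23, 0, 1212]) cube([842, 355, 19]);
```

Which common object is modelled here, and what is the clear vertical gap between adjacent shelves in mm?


A bookshelf. The clear shelf gap is 385 mm.

Two tall side panels with 4 horizontal boards between them — a bookshelf. The first two shelf undersides are at z = 0 and z = 404; with shelf thickness 19, the clear gap is 404 − 0 − 19 = 385 mm.


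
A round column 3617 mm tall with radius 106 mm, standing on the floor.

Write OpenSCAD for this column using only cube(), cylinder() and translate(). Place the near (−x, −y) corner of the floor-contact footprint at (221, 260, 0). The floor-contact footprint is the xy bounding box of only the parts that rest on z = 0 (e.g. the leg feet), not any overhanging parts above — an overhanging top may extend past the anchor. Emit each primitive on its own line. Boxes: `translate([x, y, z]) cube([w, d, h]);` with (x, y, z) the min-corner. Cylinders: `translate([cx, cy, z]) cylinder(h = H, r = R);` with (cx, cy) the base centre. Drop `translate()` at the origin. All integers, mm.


translate([327, 366, 0]) cylinder(h = 3617, r = 106);


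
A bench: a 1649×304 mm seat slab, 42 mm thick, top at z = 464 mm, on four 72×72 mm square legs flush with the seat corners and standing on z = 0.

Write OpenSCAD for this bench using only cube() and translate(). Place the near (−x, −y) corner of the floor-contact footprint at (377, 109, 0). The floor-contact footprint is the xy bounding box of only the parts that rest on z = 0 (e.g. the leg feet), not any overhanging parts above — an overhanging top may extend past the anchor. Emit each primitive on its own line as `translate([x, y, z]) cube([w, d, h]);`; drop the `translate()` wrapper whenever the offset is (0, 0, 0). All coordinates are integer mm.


// leg_h = 464 − 42 = 422
translate([377, 109, 422]) cube([1649, 304, 42]);
translate([377, 109, 0]) cube([72, 72, 422]);
translate([377, 341, 0]) cube([72, 72, 422]);
translate([1954, 109, 0]) cube([72, 72, 422]);
translate([1954, 341, 0]) cube([72, 72, 422]);


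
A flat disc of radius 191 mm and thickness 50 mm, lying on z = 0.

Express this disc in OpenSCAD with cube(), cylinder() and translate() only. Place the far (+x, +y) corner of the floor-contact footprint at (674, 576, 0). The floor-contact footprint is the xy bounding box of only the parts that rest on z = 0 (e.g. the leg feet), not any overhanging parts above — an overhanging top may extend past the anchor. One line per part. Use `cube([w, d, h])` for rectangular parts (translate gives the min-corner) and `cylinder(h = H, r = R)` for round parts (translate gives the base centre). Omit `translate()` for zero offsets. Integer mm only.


translate([483, 385, 0]) cylinder(h = 50, r = 191);


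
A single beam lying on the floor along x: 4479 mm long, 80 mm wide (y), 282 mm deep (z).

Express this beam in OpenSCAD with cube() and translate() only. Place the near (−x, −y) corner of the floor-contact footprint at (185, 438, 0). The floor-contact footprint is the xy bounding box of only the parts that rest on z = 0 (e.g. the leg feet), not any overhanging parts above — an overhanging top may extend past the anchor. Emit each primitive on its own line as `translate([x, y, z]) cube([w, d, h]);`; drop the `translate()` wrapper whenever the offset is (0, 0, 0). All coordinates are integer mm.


translate([185, 438, 0]) cube([4479, 80, 282]);


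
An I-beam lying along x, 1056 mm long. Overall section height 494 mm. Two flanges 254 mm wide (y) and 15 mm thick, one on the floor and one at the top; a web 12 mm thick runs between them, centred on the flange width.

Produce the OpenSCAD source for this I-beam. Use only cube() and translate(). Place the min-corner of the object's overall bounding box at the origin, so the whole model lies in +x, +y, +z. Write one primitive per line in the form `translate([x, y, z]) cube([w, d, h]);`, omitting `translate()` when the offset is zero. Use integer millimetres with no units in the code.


cube([1056, 254, 15]);
translate([0, 121, 15]) cube([1056, 12, 464]);
translate([0, 0, 479]) cube([1056, 254, 15]);


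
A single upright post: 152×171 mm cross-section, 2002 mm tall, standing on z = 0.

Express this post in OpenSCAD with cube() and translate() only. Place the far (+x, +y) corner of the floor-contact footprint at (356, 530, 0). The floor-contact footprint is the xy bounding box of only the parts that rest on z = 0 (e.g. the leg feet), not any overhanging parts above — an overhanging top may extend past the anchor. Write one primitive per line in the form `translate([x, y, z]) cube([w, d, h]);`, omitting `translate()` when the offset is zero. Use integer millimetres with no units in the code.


translate([204, 359, 0]) cube([152, 171, 2002]);


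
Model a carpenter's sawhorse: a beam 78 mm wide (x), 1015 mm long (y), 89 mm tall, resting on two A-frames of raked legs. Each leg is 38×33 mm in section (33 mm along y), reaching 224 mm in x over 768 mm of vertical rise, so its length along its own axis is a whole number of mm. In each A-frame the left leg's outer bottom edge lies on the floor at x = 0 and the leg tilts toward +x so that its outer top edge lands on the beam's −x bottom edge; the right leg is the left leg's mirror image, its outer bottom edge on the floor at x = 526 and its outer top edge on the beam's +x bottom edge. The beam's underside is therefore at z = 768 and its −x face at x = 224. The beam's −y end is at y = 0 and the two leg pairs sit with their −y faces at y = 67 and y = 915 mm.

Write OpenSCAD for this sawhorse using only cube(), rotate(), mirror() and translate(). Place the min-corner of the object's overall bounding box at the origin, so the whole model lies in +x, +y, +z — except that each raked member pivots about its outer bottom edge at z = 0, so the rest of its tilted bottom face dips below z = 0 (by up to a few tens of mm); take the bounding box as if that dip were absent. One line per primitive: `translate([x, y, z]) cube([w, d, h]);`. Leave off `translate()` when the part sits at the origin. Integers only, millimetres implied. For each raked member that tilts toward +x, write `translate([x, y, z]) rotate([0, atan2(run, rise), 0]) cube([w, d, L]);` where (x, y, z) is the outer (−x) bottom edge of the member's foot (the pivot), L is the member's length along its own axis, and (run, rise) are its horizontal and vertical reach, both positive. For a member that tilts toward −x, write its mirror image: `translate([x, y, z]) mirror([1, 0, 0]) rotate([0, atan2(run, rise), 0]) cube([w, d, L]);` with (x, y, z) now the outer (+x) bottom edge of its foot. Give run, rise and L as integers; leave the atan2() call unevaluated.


translate([224, 0, 768]) cube([78, 1015, 89]);
translate([0, 67, 0]) rotate([0, atan2(224, 768), 0]) cube([38, 33, 800]);
translate([526, 67, 0]) mirror([1, 0, 0]) rotate([0, atan2(224, 768), 0]) cube([38, 33, 800]);
translate([0, 915, 0]) rotate([0, atan2(224, 768), 0]) cube([38, 33, 800]);
translate([526, 915, 0]) mirror([1, 0, 0]) rotate([0, atan2(224, 768), 0]) cube([38, 33, 800]);
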